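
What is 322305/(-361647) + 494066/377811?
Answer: 6323012483/15181579413 ≈ 0.41649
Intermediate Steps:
322305/(-361647) + 494066/377811 = 322305*(-1/361647) + 494066*(1/377811) = -107435/120549 + 494066/377811 = 6323012483/15181579413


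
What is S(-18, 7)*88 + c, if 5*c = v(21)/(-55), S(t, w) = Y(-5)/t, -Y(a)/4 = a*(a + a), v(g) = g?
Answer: 2419811/2475 ≈ 977.70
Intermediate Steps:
Y(a) = -8*a**2 (Y(a) = -4*a*(a + a) = -4*a*2*a = -8*a**2)
S(t, w) = -200/t (S(t, w) = (-8*(-5)**2)/t = (-8*25)/t = -200/t)
c = -21/275 (c = (21/(-55))/5 = (21*(-1/55))/5 = (1/5)*(-21/55) = -21/275 ≈ -0.076364)
S(-18, 7)*88 + c = -200/(-18)*88 - 21/275 = -200*(-1/18)*88 - 21/275 = (100/9)*88 - 21/275 = 8800/9 - 21/275 = 2419811/2475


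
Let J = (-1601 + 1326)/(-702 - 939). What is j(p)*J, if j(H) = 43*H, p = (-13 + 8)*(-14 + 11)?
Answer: 59125/547 ≈ 108.09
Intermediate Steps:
J = 275/1641 (J = -275/(-1641) = -275*(-1/1641) = 275/1641 ≈ 0.16758)
p = 15 (p = -5*(-3) = 15)
j(p)*J = (43*15)*(275/1641) = 645*(275/1641) = 59125/547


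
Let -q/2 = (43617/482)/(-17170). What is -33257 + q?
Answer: -137616424673/4137970 ≈ -33257.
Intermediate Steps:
q = 43617/4137970 (q = -2*43617/482/(-17170) = -2*43617*(1/482)*(-1)/17170 = -43617*(-1)/(241*17170) = -2*(-43617/8275940) = 43617/4137970 ≈ 0.010541)
-33257 + q = -33257 + 43617/4137970 = -137616424673/4137970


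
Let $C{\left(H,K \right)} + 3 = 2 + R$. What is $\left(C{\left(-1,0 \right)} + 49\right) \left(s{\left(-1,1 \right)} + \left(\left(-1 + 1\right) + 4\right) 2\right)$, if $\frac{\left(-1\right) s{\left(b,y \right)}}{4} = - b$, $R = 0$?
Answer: $192$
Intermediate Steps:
$s{\left(b,y \right)} = 4 b$ ($s{\left(b,y \right)} = - 4 \left(- b\right) = 4 b$)
$C{\left(H,K \right)} = -1$ ($C{\left(H,K \right)} = -3 + \left(2 + 0\right) = -3 + 2 = -1$)
$\left(C{\left(-1,0 \right)} + 49\right) \left(s{\left(-1,1 \right)} + \left(\left(-1 + 1\right) + 4\right) 2\right) = \left(-1 + 49\right) \left(4 \left(-1\right) + \left(\left(-1 + 1\right) + 4\right) 2\right) = 48 \left(-4 + \left(0 + 4\right) 2\right) = 48 \left(-4 + 4 \cdot 2\right) = 48 \left(-4 + 8\right) = 48 \cdot 4 = 192$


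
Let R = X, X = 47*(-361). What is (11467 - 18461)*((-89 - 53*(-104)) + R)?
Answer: 80738736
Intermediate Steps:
X = -16967
R = -16967
(11467 - 18461)*((-89 - 53*(-104)) + R) = (11467 - 18461)*((-89 - 53*(-104)) - 16967) = -6994*((-89 + 5512) - 16967) = -6994*(5423 - 16967) = -6994*(-11544) = 80738736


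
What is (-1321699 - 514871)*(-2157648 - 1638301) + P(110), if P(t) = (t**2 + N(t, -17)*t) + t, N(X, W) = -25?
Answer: 6971526064390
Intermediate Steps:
P(t) = t**2 - 24*t (P(t) = (t**2 - 25*t) + t = t**2 - 24*t)
(-1321699 - 514871)*(-2157648 - 1638301) + P(110) = (-1321699 - 514871)*(-2157648 - 1638301) + 110*(-24 + 110) = -1836570*(-3795949) + 110*86 = 6971526054930 + 9460 = 6971526064390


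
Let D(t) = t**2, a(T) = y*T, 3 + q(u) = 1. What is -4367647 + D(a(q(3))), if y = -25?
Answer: -4365147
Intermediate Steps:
q(u) = -2 (q(u) = -3 + 1 = -2)
a(T) = -25*T
-4367647 + D(a(q(3))) = -4367647 + (-25*(-2))**2 = -4367647 + 50**2 = -4367647 + 2500 = -4365147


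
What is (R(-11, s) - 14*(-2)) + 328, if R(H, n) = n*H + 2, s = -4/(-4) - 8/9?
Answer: 3211/9 ≈ 356.78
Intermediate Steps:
s = ⅑ (s = -4*(-¼) - 8*⅑ = 1 - 8/9 = ⅑ ≈ 0.11111)
R(H, n) = 2 + H*n (R(H, n) = H*n + 2 = 2 + H*n)
(R(-11, s) - 14*(-2)) + 328 = ((2 - 11*⅑) - 14*(-2)) + 328 = ((2 - 11/9) + 28) + 328 = (7/9 + 28) + 328 = 259/9 + 328 = 3211/9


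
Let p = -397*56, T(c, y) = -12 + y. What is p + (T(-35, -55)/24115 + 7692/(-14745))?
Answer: -527022992473/23705045 ≈ -22233.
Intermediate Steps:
p = -22232
p + (T(-35, -55)/24115 + 7692/(-14745)) = -22232 + ((-12 - 55)/24115 + 7692/(-14745)) = -22232 + (-67*1/24115 + 7692*(-1/14745)) = -22232 + (-67/24115 - 2564/4915) = -22232 - 12432033/23705045 = -527022992473/23705045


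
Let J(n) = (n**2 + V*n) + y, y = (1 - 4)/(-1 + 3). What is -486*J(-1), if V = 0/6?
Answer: 243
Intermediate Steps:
V = 0 (V = 0*(1/6) = 0)
y = -3/2 ≈ -1.5000
J(n) = -3/2 + n**2 (J(n) = (n**2 + 0*n) - 3/2 = (n**2 + 0) - 3/2 = n**2 - 3/2 = -3/2 + n**2)
-486*J(-1) = -486*(-3/2 + (-1)**2) = -486*(-3/2 + 1) = -486*(-1/2) = 243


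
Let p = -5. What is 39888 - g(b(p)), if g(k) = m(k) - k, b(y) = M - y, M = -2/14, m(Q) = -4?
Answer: 279278/7 ≈ 39897.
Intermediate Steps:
M = -1/7 (M = -2*1/14 = -1/7 ≈ -0.14286)
b(y) = -1/7 - y
g(k) = -4 - k
39888 - g(b(p)) = 39888 - (-4 - (-1/7 - 1*(-5))) = 39888 - (-4 - (-1/7 + 5)) = 39888 - (-4 - 1*34/7) = 39888 - (-4 - 34/7) = 39888 - 1*(-62/7) = 39888 + 62/7 = 279278/7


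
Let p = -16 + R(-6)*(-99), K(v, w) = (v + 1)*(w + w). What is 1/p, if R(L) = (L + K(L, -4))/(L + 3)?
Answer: 1/1106 ≈ 0.00090416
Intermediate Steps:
K(v, w) = 2*w*(1 + v) (K(v, w) = (1 + v)*(2*w) = 2*w*(1 + v))
R(L) = (-8 - 7*L)/(3 + L) (R(L) = (L + 2*(-4)*(1 + L))/(L + 3) = (L + (-8 - 8*L))/(3 + L) = (-8 - 7*L)/(3 + L))
p = 1106 (p = -16 + ((-8 - 7*(-6))/(3 - 6))*(-99) = -16 + ((-8 + 42)/(-3))*(-99) = -16 - ⅓*34*(-99) = -16 - 34/3*(-99) = -16 + 1122 = 1106)
1/p = 1/1106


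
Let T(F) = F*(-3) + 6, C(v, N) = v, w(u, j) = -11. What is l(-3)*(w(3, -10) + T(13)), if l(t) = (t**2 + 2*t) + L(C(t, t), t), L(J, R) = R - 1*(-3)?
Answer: -132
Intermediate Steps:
L(J, R) = 3 + R (L(J, R) = R + 3 = 3 + R)
T(F) = 6 - 3*F (T(F) = -3*F + 6 = 6 - 3*F)
l(t) = 3 + t**2 + 3*t (l(t) = (t**2 + 2*t) + (3 + t) = 3 + t**2 + 3*t)
l(-3)*(w(3, -10) + T(13)) = (3 + (-3)**2 + 3*(-3))*(-11 + (6 - 3*13)) = (3 + 9 - 9)*(-11 + (6 - 39)) = 3*(-11 - 33) = 3*(-44) = -132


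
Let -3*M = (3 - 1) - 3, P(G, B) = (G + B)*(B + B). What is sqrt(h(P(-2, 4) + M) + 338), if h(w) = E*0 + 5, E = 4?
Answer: 7*sqrt(7) ≈ 18.520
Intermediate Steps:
P(G, B) = 2*B*(B + G) (P(G, B) = (B + G)*(2*B) = 2*B*(B + G))
M = 1/3 (M = -((3 - 1) - 3)/3 = -(2 - 3)/3 = -1/3*(-1) = 1/3 ≈ 0.33333)
h(w) = 5 (h(w) = 4*0 + 5 = 0 + 5 = 5)
sqrt(h(P(-2, 4) + M) + 338) = sqrt(5 + 338) = sqrt(343) = 7*sqrt(7)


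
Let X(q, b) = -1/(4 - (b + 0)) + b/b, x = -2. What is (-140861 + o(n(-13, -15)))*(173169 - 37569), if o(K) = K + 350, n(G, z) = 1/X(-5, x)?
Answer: -19053128880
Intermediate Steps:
X(q, b) = 1 - 1/(4 - b) (X(q, b) = -1/(4 - b) + 1 = 1 - 1/(4 - b))
n(G, z) = 6/5 (n(G, z) = 1/((-3 - 2)/(-4 - 2)) = 1/(-5/(-6)) = 1/(-⅙*(-5)) = 1/(⅚) = 6/5)
o(K) = 350 + K
(-140861 + o(n(-13, -15)))*(173169 - 37569) = (-140861 + (350 + 6/5))*(173169 - 37569) = (-140861 + 1756/5)*135600 = -702549/5*135600 = -19053128880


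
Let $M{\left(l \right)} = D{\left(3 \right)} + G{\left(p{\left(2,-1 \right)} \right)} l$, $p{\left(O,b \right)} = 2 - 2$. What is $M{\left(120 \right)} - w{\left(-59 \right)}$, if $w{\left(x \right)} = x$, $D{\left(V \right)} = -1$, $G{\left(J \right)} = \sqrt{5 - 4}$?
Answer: $178$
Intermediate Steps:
$p{\left(O,b \right)} = 0$ ($p{\left(O,b \right)} = 2 - 2 = 0$)
$G{\left(J \right)} = 1$ ($G{\left(J \right)} = \sqrt{1} = 1$)
$M{\left(l \right)} = -1 + l$ ($M{\left(l \right)} = -1 + 1 l = -1 + l$)
$M{\left(120 \right)} - w{\left(-59 \right)} = \left(-1 + 120\right) - -59 = 119 + 59 = 178$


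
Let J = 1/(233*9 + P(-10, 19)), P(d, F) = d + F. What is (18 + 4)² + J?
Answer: 1019305/2106 ≈ 484.00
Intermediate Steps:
P(d, F) = F + d
J = 1/2106 (J = 1/(233*9 + (19 - 10)) = 1/(2097 + 9) = 1/2106 ≈ 0.00047483)
(18 + 4)² + J = (18 + 4)² + 1/2106 = 22² + 1/2106 = 484 + 1/2106 = 1019305/2106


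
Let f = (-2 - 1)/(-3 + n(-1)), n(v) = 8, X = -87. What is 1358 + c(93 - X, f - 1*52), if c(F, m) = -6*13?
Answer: 1280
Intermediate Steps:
f = -⅗ (f = (-2 - 1)/(-3 + 8) = -3/5 = -3*⅕ = -⅗ ≈ -0.60000)
c(F, m) = -78
1358 + c(93 - X, f - 1*52) = 1358 - 78 = 1280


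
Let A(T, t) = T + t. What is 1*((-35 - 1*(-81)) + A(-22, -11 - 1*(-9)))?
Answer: 22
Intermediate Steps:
1*((-35 - 1*(-81)) + A(-22, -11 - 1*(-9))) = 1*((-35 - 1*(-81)) + (-22 + (-11 - 1*(-9)))) = 1*((-35 + 81) + (-22 + (-11 + 9))) = 1*(46 + (-22 - 2)) = 1*(46 - 24) = 1*22 = 22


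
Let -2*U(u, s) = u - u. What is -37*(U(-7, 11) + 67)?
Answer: -2479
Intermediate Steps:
U(u, s) = 0 (U(u, s) = -(u - u)/2 = -½*0 = 0)
-37*(U(-7, 11) + 67) = -37*(0 + 67) = -37*67 = -2479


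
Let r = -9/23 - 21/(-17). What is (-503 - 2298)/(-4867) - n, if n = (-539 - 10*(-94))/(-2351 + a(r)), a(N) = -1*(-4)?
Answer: 8525614/11422849 ≈ 0.74636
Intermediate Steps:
r = 330/391 (r = -9*1/23 - 21*(-1/17) = -9/23 + 21/17 = 330/391 ≈ 0.84399)
a(N) = 4
n = -401/2347 (n = (-539 - 10*(-94))/(-2351 + 4) = (-539 + 940)/(-2347) = 401*(-1/2347) = -401/2347 ≈ -0.17086)
(-503 - 2298)/(-4867) - n = (-503 - 2298)/(-4867) - 1*(-401/2347) = -2801*(-1/4867) + 401/2347 = 2801/4867 + 401/2347 = 8525614/11422849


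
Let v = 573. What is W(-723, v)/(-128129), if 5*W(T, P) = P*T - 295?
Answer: 414574/640645 ≈ 0.64712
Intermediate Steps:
W(T, P) = -59 + P*T/5 (W(T, P) = (P*T - 295)/5 = (-295 + P*T)/5 = -59 + P*T/5)
W(-723, v)/(-128129) = (-59 + (⅕)*573*(-723))/(-128129) = (-59 - 414279/5)*(-1/128129) = -414574/5*(-1/128129) = 414574/640645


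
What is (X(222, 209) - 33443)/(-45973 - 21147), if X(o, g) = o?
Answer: 33221/67120 ≈ 0.49495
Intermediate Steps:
(X(222, 209) - 33443)/(-45973 - 21147) = (222 - 33443)/(-45973 - 21147) = -33221/(-67120) = -33221*(-1/67120) = 33221/67120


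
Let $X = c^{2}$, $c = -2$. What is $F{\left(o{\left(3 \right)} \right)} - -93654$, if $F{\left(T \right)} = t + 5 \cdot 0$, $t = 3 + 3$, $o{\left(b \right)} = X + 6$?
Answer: $93660$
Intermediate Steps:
$X = 4$ ($X = \left(-2\right)^{2} = 4$)
$o{\left(b \right)} = 10$ ($o{\left(b \right)} = 4 + 6 = 10$)
$t = 6$
$F{\left(T \right)} = 6$ ($F{\left(T \right)} = 6 + 5 \cdot 0 = 6 + 0 = 6$)
$F{\left(o{\left(3 \right)} \right)} - -93654 = 6 - -93654 = 6 + 93654 = 93660$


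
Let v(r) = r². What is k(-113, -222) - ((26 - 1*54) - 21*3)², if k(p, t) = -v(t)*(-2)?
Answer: 90287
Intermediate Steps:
k(p, t) = 2*t² (k(p, t) = -t²*(-2) = 2*t²)
k(-113, -222) - ((26 - 1*54) - 21*3)² = 2*(-222)² - ((26 - 1*54) - 21*3)² = 2*49284 - ((26 - 54) - 63)² = 98568 - (-28 - 63)² = 98568 - 1*(-91)² = 98568 - 1*8281 = 98568 - 8281 = 90287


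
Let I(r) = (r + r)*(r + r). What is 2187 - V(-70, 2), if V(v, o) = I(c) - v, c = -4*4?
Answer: 1093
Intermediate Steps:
c = -16
I(r) = 4*r² (I(r) = (2*r)*(2*r) = 4*r²)
V(v, o) = 1024 - v (V(v, o) = 4*(-16)² - v = 4*256 - v = 1024 - v)
2187 - V(-70, 2) = 2187 - (1024 - 1*(-70)) = 2187 - (1024 + 70) = 2187 - 1*1094 = 2187 - 1094 = 1093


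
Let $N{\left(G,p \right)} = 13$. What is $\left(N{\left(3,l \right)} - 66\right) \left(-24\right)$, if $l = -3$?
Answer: $1272$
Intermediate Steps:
$\left(N{\left(3,l \right)} - 66\right) \left(-24\right) = \left(13 - 66\right) \left(-24\right) = \left(-53\right) \left(-24\right) = 1272$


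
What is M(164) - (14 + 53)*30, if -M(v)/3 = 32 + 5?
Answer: -2121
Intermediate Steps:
M(v) = -111 (M(v) = -3*(32 + 5) = -3*37 = -111)
M(164) - (14 + 53)*30 = -111 - (14 + 53)*30 = -111 - 67*30 = -111 - 1*2010 = -111 - 2010 = -2121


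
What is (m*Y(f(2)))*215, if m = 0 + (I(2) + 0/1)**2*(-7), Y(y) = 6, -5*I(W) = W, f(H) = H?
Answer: -7224/5 ≈ -1444.8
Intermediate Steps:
I(W) = -W/5
m = -28/25 (m = 0 + (-1/5*2 + 0/1)**2*(-7) = 0 + (-2/5 + 0*1)**2*(-7) = 0 + (-2/5 + 0)**2*(-7) = 0 + (-2/5)**2*(-7) = 0 + (4/25)*(-7) = 0 - 28/25 = -28/25 ≈ -1.1200)
(m*Y(f(2)))*215 = -28/25*6*215 = -168/25*215 = -7224/5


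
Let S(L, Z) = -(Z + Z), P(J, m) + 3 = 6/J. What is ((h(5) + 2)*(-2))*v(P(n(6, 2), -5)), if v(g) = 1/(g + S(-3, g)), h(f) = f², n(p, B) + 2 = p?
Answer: -36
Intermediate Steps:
n(p, B) = -2 + p
P(J, m) = -3 + 6/J
S(L, Z) = -2*Z
v(g) = -1/g (v(g) = 1/(g - 2*g) = 1/(-g) = -1/g)
((h(5) + 2)*(-2))*v(P(n(6, 2), -5)) = ((5² + 2)*(-2))*(-1/(-3 + 6/(-2 + 6))) = ((25 + 2)*(-2))*(-1/(-3 + 6/4)) = (27*(-2))*(-1/(-3 + 6*(¼))) = -(-54)/(-3 + 3/2) = -(-54)/(-3/2) = -(-54)*(-2)/3 = -54*⅔ = -36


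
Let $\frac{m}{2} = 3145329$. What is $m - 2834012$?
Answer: $3456646$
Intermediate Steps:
$m = 6290658$ ($m = 2 \cdot 3145329 = 6290658$)
$m - 2834012 = 6290658 - 2834012 = 3456646$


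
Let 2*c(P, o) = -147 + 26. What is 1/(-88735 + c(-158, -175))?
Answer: -2/177591 ≈ -1.1262e-5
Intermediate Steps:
c(P, o) = -121/2 (c(P, o) = (-147 + 26)/2 = (½)*(-121) = -121/2)
1/(-88735 + c(-158, -175)) = 1/(-88735 - 121/2) = 1/(-177591/2) = -2/177591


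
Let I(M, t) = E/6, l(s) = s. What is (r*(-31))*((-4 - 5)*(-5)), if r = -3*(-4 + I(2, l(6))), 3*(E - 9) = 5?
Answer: -9300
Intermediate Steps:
E = 32/3 (E = 9 + (⅓)*5 = 9 + 5/3 = 32/3 ≈ 10.667)
I(M, t) = 16/9 (I(M, t) = (32/3)/6 = (32/3)*(⅙) = 16/9)
r = 20/3 (r = -3*(-4 + 16/9) = -3*(-20/9) = 20/3 ≈ 6.6667)
(r*(-31))*((-4 - 5)*(-5)) = ((20/3)*(-31))*((-4 - 5)*(-5)) = -(-1860)*(-5) = -620/3*45 = -9300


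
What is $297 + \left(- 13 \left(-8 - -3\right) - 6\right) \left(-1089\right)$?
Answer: $-63954$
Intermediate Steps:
$297 + \left(- 13 \left(-8 - -3\right) - 6\right) \left(-1089\right) = 297 + \left(- 13 \left(-8 + 3\right) - 6\right) \left(-1089\right) = 297 + \left(\left(-13\right) \left(-5\right) - 6\right) \left(-1089\right) = 297 + \left(65 - 6\right) \left(-1089\right) = 297 + 59 \left(-1089\right) = 297 - 64251 = -63954$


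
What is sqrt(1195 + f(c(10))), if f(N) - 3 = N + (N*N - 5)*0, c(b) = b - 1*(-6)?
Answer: sqrt(1214) ≈ 34.843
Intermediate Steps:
c(b) = 6 + b (c(b) = b + 6 = 6 + b)
f(N) = 3 + N (f(N) = 3 + (N + (N*N - 5)*0) = 3 + (N + (N**2 - 5)*0) = 3 + (N + (-5 + N**2)*0) = 3 + (N + 0) = 3 + N)
sqrt(1195 + f(c(10))) = sqrt(1195 + (3 + (6 + 10))) = sqrt(1195 + (3 + 16)) = sqrt(1195 + 19) = sqrt(1214)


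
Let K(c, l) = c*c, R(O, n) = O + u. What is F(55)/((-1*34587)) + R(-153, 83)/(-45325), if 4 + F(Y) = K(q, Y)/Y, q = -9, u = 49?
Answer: 5832509/2463459075 ≈ 0.0023676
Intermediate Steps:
R(O, n) = 49 + O (R(O, n) = O + 49 = 49 + O)
K(c, l) = c**2
F(Y) = -4 + 81/Y (F(Y) = -4 + (-9)**2/Y = -4 + 81/Y)
F(55)/((-1*34587)) + R(-153, 83)/(-45325) = (-4 + 81/55)/((-1*34587)) + (49 - 153)/(-45325) = (-4 + 81*(1/55))/(-34587) - 104*(-1/45325) = (-4 + 81/55)*(-1/34587) + 104/45325 = -139/55*(-1/34587) + 104/45325 = 139/1902285 + 104/45325 = 5832509/2463459075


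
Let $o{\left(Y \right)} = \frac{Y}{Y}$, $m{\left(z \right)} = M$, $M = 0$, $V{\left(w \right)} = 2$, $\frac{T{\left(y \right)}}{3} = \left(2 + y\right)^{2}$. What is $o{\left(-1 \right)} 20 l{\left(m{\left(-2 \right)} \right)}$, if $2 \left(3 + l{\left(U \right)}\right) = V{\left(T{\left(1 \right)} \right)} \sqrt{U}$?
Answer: $-60$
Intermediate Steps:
$T{\left(y \right)} = 3 \left(2 + y\right)^{2}$
$m{\left(z \right)} = 0$
$o{\left(Y \right)} = 1$
$l{\left(U \right)} = -3 + \sqrt{U}$ ($l{\left(U \right)} = -3 + \frac{2 \sqrt{U}}{2} = -3 + \sqrt{U}$)
$o{\left(-1 \right)} 20 l{\left(m{\left(-2 \right)} \right)} = 1 \cdot 20 \left(-3 + \sqrt{0}\right) = 20 \left(-3 + 0\right) = 20 \left(-3\right) = -60$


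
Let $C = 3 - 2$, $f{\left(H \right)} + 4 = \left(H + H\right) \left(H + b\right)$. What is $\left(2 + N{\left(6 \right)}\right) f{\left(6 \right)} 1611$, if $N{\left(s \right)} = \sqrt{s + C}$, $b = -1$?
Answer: $180432 + 90216 \sqrt{7} \approx 4.1912 \cdot 10^{5}$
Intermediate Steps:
$f{\left(H \right)} = -4 + 2 H \left(-1 + H\right)$ ($f{\left(H \right)} = -4 + \left(H + H\right) \left(H - 1\right) = -4 + 2 H \left(-1 + H\right)$)
$C = 1$
$N{\left(s \right)} = \sqrt{1 + s}$ ($N{\left(s \right)} = \sqrt{s + 1} = \sqrt{1 + s}$)
$\left(2 + N{\left(6 \right)}\right) f{\left(6 \right)} 1611 = \left(2 + \sqrt{1 + 6}\right) \left(-4 - 12 + 2 \cdot 6^{2}\right) 1611 = \left(2 + \sqrt{7}\right) \left(-4 - 12 + 2 \cdot 36\right) 1611 = \left(2 + \sqrt{7}\right) \left(-4 - 12 + 72\right) 1611 = \left(2 + \sqrt{7}\right) 56 \cdot 1611 = \left(112 + 56 \sqrt{7}\right) 1611 = 180432 + 90216 \sqrt{7}$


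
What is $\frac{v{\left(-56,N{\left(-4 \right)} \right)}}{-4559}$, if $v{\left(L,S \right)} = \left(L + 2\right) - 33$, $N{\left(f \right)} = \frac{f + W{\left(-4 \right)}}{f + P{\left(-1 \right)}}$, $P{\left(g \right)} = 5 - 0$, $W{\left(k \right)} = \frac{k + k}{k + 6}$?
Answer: $\frac{87}{4559} \approx 0.019083$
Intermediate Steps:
$W{\left(k \right)} = \frac{2 k}{6 + k}$
$P{\left(g \right)} = 5$ ($P{\left(g \right)} = 5 + 0 = 5$)
$N{\left(f \right)} = \frac{-4 + f}{5 + f}$ ($N{\left(f \right)} = \frac{f + 2 \left(-4\right) \frac{1}{6 - 4}}{f + 5} = \frac{f + 2 \left(-4\right) \frac{1}{2}}{5 + f} = \frac{f - 4}{5 + f} = \frac{-4 + f}{5 + f}$)
$v{\left(L,S \right)} = -31 + L$ ($v{\left(L,S \right)} = \left(2 + L\right) - 33 = -31 + L$)
$\frac{v{\left(-56,N{\left(-4 \right)} \right)}}{-4559} = \frac{-31 - 56}{-4559} = \left(-87\right) \left(- \frac{1}{4559}\right) = \frac{87}{4559}$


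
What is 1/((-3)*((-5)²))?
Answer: -1/75 ≈ -0.013333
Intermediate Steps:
1/((-3)*((-5)²)) = -⅓/25 = -⅓*1/25 = -1/75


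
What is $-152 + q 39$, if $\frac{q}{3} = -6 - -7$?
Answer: $-35$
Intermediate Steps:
$q = 3$ ($q = 3 \left(-6 - -7\right) = 3 \left(-6 + 7\right) = 3 \cdot 1 = 3$)
$-152 + q 39 = -152 + 3 \cdot 39 = -152 + 117 = -35$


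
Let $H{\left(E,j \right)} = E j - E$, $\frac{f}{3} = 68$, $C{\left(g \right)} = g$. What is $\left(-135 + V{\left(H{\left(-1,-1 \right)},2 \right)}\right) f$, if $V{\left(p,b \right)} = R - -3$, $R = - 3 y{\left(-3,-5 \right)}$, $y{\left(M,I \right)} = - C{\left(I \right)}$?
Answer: $-29988$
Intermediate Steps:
$f = 204$ ($f = 3 \cdot 68 = 204$)
$H{\left(E,j \right)} = - E + E j$
$y{\left(M,I \right)} = - I$
$R = -15$ ($R = - 3 \left(\left(-1\right) \left(-5\right)\right) = \left(-3\right) 5 = -15$)
$V{\left(p,b \right)} = -12$ ($V{\left(p,b \right)} = -15 - -3 = -15 + 3 = -12$)
$\left(-135 + V{\left(H{\left(-1,-1 \right)},2 \right)}\right) f = \left(-135 - 12\right) 204 = \left(-147\right) 204 = -29988$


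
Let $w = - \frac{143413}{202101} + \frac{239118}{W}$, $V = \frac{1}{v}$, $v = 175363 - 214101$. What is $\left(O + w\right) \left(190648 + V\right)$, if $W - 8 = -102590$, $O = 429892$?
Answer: $\frac{1828364850802615593363055}{22308702839031} \approx 8.1957 \cdot 10^{10}$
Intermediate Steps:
$W = -102582$ ($W = 8 - 102590 = -102582$)
$v = -38738$
$V = - \frac{1}{38738}$ ($V = \frac{1}{-38738} = - \frac{1}{38738} \approx -2.5814 \cdot 10^{-5}$)
$w = - \frac{3502087738}{1151773599}$ ($w = - \frac{143413}{202101} + \frac{239118}{-102582} = \left(-143413\right) \frac{1}{202101} + 239118 \left(- \frac{1}{102582}\right) = - \frac{143413}{202101} - \frac{39853}{17097} = - \frac{3502087738}{1151773599} \approx -3.0406$)
$\left(O + w\right) \left(190648 + V\right) = \left(429892 - \frac{3502087738}{1151773599}\right) \left(190648 - \frac{1}{38738}\right) = \frac{495134753933570}{1151773599} \cdot \frac{7385322223}{38738} = \frac{1828364850802615593363055}{22308702839031}$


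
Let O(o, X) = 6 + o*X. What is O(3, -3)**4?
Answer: 81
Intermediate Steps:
O(o, X) = 6 + X*o
O(3, -3)**4 = (6 - 3*3)**4 = (6 - 9)**4 = (-3)**4 = 81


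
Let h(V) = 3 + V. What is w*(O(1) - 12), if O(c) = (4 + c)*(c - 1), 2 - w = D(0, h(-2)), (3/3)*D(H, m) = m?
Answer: -12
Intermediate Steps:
D(H, m) = m
w = 1 (w = 2 - (3 - 2) = 2 - 1*1 = 2 - 1 = 1)
O(c) = (-1 + c)*(4 + c) (O(c) = (4 + c)*(-1 + c) = (-1 + c)*(4 + c))
w*(O(1) - 12) = 1*((-4 + 1**2 + 3*1) - 12) = 1*((-4 + 1 + 3) - 12) = 1*(0 - 12) = 1*(-12) = -12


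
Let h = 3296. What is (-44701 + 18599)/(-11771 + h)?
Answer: 26102/8475 ≈ 3.0799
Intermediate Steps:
(-44701 + 18599)/(-11771 + h) = (-44701 + 18599)/(-11771 + 3296) = -26102/(-8475) = -26102*(-1/8475) = 26102/8475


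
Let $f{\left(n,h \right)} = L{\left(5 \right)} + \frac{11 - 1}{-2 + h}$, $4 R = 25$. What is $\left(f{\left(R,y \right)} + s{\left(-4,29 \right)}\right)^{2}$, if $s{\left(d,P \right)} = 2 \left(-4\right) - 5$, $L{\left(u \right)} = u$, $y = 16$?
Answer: $\frac{2601}{49} \approx 53.082$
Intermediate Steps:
$R = \frac{25}{4}$ ($R = \frac{1}{4} \cdot 25 = \frac{25}{4} \approx 6.25$)
$f{\left(n,h \right)} = 5 + \frac{10}{-2 + h}$ ($f{\left(n,h \right)} = 5 + \frac{11 - 1}{-2 + h} = 5 + \frac{10}{-2 + h}$)
$s{\left(d,P \right)} = -13$ ($s{\left(d,P \right)} = -8 - 5 = -13$)
$\left(f{\left(R,y \right)} + s{\left(-4,29 \right)}\right)^{2} = \left(5 \cdot 16 \frac{1}{-2 + 16} - 13\right)^{2} = \left(5 \cdot 16 \cdot \frac{1}{14} - 13\right)^{2} = \left(\frac{40}{7} - 13\right)^{2} = \left(- \frac{51}{7}\right)^{2} = \frac{2601}{49}$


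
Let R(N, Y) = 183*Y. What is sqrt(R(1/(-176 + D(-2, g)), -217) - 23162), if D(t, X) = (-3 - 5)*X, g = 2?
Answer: I*sqrt(62873) ≈ 250.74*I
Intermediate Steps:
D(t, X) = -8*X
sqrt(R(1/(-176 + D(-2, g)), -217) - 23162) = sqrt(183*(-217) - 23162) = sqrt(-39711 - 23162) = sqrt(-62873) = I*sqrt(62873)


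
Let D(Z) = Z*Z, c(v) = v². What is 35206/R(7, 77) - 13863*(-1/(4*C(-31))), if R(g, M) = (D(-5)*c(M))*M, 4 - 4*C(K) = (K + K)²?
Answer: -10539182229/2921811200 ≈ -3.6071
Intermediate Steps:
D(Z) = Z²
C(K) = 1 - K² (C(K) = 1 - (K + K)²/4 = 1 - 4*K²/4 = 1 - K²)
R(g, M) = 25*M³ (R(g, M) = ((-5)²*M²)*M = (25*M²)*M = 25*M³)
35206/R(7, 77) - 13863*(-1/(4*C(-31))) = 35206/((25*77³)) - 13863*(-1/(4*(1 - 1*(-31)²))) = 35206/((25*456533)) - 13863*(-1/(4*(1 - 1*961))) = 35206/11413325 - 13863*(-1/(4*(1 - 961))) = 35206*(1/11413325) - 13863/((-960*(-4))) = 35206/11413325 - 13863/3840 = 35206/11413325 - 13863*1/3840 = 35206/11413325 - 4621/1280 = -10539182229/2921811200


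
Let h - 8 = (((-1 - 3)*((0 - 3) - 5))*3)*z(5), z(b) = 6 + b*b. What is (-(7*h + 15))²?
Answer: 436935409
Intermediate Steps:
z(b) = 6 + b²
h = 2984 (h = 8 + (((-1 - 3)*((0 - 3) - 5))*3)*(6 + 5²) = 8 + (-4*(-3 - 5)*3)*(6 + 25) = 8 + (-4*(-8)*3)*31 = 8 + (32*3)*31 = 8 + 96*31 = 8 + 2976 = 2984)
(-(7*h + 15))² = (-(7*2984 + 15))² = (-(20888 + 15))² = (-1*20903)² = (-20903)² = 436935409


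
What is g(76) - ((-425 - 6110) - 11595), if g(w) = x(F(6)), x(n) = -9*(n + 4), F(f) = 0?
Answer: 18094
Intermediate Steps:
x(n) = -36 - 9*n (x(n) = -9*(4 + n) = -36 - 9*n)
g(w) = -36 (g(w) = -36 - 9*0 = -36 + 0 = -36)
g(76) - ((-425 - 6110) - 11595) = -36 - ((-425 - 6110) - 11595) = -36 - (-6535 - 11595) = -36 - 1*(-18130) = -36 + 18130 = 18094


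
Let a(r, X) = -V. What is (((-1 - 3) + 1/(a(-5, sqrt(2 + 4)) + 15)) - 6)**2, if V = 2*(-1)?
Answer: 28561/289 ≈ 98.827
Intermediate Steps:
V = -2
a(r, X) = 2 (a(r, X) = -1*(-2) = 2)
(((-1 - 3) + 1/(a(-5, sqrt(2 + 4)) + 15)) - 6)**2 = (((-1 - 3) + 1/(2 + 15)) - 6)**2 = ((-4 + 1/17) - 6)**2 = (-67/17 - 6)**2 = (-169/17)**2 = 28561/289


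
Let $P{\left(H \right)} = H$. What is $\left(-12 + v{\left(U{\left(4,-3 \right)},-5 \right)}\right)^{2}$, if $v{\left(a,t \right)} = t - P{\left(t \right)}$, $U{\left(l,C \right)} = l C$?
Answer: $144$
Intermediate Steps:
$U{\left(l,C \right)} = C l$
$v{\left(a,t \right)} = 0$ ($v{\left(a,t \right)} = t - t = 0$)
$\left(-12 + v{\left(U{\left(4,-3 \right)},-5 \right)}\right)^{2} = \left(-12 + 0\right)^{2} = \left(-12\right)^{2} = 144$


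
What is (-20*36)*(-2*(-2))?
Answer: -2880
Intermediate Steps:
(-20*36)*(-2*(-2)) = -720*4 = -2880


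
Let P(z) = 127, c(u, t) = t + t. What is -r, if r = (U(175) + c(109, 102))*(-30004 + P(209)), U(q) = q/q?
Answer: 6124785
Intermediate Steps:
c(u, t) = 2*t
U(q) = 1
r = -6124785 (r = (1 + 2*102)*(-30004 + 127) = (1 + 204)*(-29877) = 205*(-29877) = -6124785)
-r = -1*(-6124785) = 6124785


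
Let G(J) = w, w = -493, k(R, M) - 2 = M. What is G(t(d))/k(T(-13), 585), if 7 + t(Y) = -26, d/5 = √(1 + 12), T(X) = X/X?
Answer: -493/587 ≈ -0.83986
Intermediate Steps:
T(X) = 1
k(R, M) = 2 + M
d = 5*√13 (d = 5*√(1 + 12) = 5*√13 ≈ 18.028)
t(Y) = -33 (t(Y) = -7 - 26 = -33)
G(J) = -493
G(t(d))/k(T(-13), 585) = -493/(2 + 585) = -493/587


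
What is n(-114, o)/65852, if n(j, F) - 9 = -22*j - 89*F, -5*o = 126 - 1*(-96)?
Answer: 32343/329260 ≈ 0.098229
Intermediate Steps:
o = -222/5 (o = -(126 - 1*(-96))/5 = -(126 + 96)/5 = -⅕*222 = -222/5 ≈ -44.400)
n(j, F) = 9 - 89*F - 22*j (n(j, F) = 9 + (-22*j - 89*F) = 9 + (-89*F - 22*j) = 9 - 89*F - 22*j)
n(-114, o)/65852 = (9 - 89*(-222/5) - 22*(-114))/65852 = (9 + 19758/5 + 2508)*(1/65852) = (32343/5)*(1/65852) = 32343/329260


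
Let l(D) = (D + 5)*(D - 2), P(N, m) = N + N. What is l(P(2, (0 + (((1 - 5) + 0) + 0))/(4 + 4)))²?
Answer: 324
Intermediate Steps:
P(N, m) = 2*N
l(D) = (-2 + D)*(5 + D) (l(D) = (5 + D)*(-2 + D) = (-2 + D)*(5 + D))
l(P(2, (0 + (((1 - 5) + 0) + 0))/(4 + 4)))² = (-10 + (2*2)² + 3*(2*2))² = (-10 + 4² + 3*4)² = (-10 + 16 + 12)² = 18² = 324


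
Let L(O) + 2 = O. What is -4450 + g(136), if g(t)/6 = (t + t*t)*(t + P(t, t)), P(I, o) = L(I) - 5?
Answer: 29620430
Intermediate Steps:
L(O) = -2 + O
P(I, o) = -7 + I (P(I, o) = (-2 + I) - 5 = -7 + I)
g(t) = 6*(-7 + 2*t)*(t + t²) (g(t) = 6*((t + t*t)*(t + (-7 + t))) = 6*((t + t²)*(-7 + 2*t)) = 6*((-7 + 2*t)*(t + t²)) = 6*(-7 + 2*t)*(t + t²))
-4450 + g(136) = -4450 + 6*136*(-7 - 5*136 + 2*136²) = -4450 + 6*136*(-7 - 680 + 2*18496) = -4450 + 6*136*(-7 - 680 + 36992) = -4450 + 6*136*36305 = -4450 + 29624880 = 29620430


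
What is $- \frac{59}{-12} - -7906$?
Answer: $\frac{94931}{12} \approx 7910.9$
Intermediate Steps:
$- \frac{59}{-12} - -7906 = \left(-59\right) \left(- \frac{1}{12}\right) + 7906 = \frac{59}{12} + 7906 = \frac{94931}{12}$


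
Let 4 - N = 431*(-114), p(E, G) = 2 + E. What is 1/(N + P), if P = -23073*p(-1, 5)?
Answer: 1/26065 ≈ 3.8366e-5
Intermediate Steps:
P = -23073 (P = -23073*(2 - 1) = -23073*1 = -23073)
N = 49138 (N = 4 - 431*(-114) = 4 - 1*(-49134) = 4 + 49134 = 49138)
1/(N + P) = 1/(49138 - 23073) = 1/26065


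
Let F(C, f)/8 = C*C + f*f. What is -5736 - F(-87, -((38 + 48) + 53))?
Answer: -220856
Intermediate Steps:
F(C, f) = 8*C² + 8*f² (F(C, f) = 8*(C*C + f*f) = 8*(C² + f²) = 8*C² + 8*f²)
-5736 - F(-87, -((38 + 48) + 53)) = -5736 - (8*(-87)² + 8*(-((38 + 48) + 53))²) = -5736 - (8*7569 + 8*(-(86 + 53))²) = -5736 - (60552 + 8*(-1*139)²) = -5736 - (60552 + 8*(-139)²) = -5736 - (60552 + 8*19321) = -5736 - (60552 + 154568) = -5736 - 1*215120 = -5736 - 215120 = -220856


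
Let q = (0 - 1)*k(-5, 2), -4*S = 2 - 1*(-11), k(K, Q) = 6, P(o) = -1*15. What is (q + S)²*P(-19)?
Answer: -20535/16 ≈ -1283.4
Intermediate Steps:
P(o) = -15
S = -13/4 (S = -(2 - 1*(-11))/4 = -(2 + 11)/4 = -¼*13 = -13/4 ≈ -3.2500)
q = -6 (q = (0 - 1)*6 = -1*6 = -6)
(q + S)²*P(-19) = (-6 - 13/4)²*(-15) = (-37/4)²*(-15) = (1369/16)*(-15) = -20535/16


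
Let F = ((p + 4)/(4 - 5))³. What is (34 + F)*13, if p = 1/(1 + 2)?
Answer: -16627/27 ≈ -615.81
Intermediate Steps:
p = ⅓ (p = 1/3 = ⅓ ≈ 0.33333)
F = -2197/27 (F = ((⅓ + 4)/(4 - 5))³ = ((13/3)/(-1))³ = ((13/3)*(-1))³ = (-13/3)³ = -2197/27 ≈ -81.370)
(34 + F)*13 = (34 - 2197/27)*13 = -1279/27*13 = -16627/27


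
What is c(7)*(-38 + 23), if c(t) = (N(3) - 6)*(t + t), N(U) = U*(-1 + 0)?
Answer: 1890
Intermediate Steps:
N(U) = -U (N(U) = U*(-1) = -U)
c(t) = -18*t (c(t) = (-1*3 - 6)*(t + t) = (-3 - 6)*(2*t) = -18*t)
c(7)*(-38 + 23) = (-18*7)*(-38 + 23) = -126*(-15) = 1890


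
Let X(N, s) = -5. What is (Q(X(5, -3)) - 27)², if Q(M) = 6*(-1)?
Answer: 1089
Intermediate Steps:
Q(M) = -6
(Q(X(5, -3)) - 27)² = (-6 - 27)² = (-33)² = 1089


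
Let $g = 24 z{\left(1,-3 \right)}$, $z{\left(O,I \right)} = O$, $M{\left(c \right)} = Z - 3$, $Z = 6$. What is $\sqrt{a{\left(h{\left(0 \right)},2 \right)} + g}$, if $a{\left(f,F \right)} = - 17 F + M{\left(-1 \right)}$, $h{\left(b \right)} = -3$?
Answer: $i \sqrt{7} \approx 2.6458 i$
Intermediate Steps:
$M{\left(c \right)} = 3$ ($M{\left(c \right)} = 6 - 3 = 3$)
$g = 24$ ($g = 24 \cdot 1 = 24$)
$a{\left(f,F \right)} = 3 - 17 F$ ($a{\left(f,F \right)} = - 17 F + 3 = 3 - 17 F$)
$\sqrt{a{\left(h{\left(0 \right)},2 \right)} + g} = \sqrt{\left(3 - 34\right) + 24} = \sqrt{-31 + 24} = \sqrt{-7} = i \sqrt{7}$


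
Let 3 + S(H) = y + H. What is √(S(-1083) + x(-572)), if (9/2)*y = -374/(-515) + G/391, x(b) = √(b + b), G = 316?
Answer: √(-396190382062130 + 729861538050*I*√286)/604095 ≈ 0.5132 + 32.953*I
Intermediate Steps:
x(b) = √2*√b (x(b) = √(2*b) = √2*√b)
y = 617948/1812285 (y = 2*(-374/(-515) + 316/391)/9 = 2*(-374*(-1/515) + 316*(1/391))/9 = 2*(374/515 + 316/391)/9 = (2/9)*(308974/201365) = 617948/1812285 ≈ 0.34098)
S(H) = -4818907/1812285 + H (S(H) = -3 + (617948/1812285 + H) = -4818907/1812285 + H)
√(S(-1083) + x(-572)) = √((-4818907/1812285 - 1083) + √2*√(-572)) = √(-1967523562/1812285 + √2*(2*I*√143)) = √(-1967523562/1812285 + 2*I*√286)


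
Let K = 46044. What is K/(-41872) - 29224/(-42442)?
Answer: -91316515/222141428 ≈ -0.41107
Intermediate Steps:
K/(-41872) - 29224/(-42442) = 46044/(-41872) - 29224/(-42442) = 46044*(-1/41872) - 29224*(-1/42442) = -11511/10468 + 14612/21221 = -91316515/222141428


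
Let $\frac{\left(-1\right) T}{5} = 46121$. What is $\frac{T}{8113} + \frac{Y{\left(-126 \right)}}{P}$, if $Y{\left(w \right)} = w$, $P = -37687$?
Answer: $- \frac{8689788397}{305754631} \approx -28.421$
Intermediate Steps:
$T = -230605$ ($T = \left(-5\right) 46121 = -230605$)
$\frac{T}{8113} + \frac{Y{\left(-126 \right)}}{P} = - \frac{230605}{8113} - \frac{126}{-37687} = \left(-230605\right) \frac{1}{8113} - - \frac{126}{37687} = - \frac{230605}{8113} + \frac{126}{37687} = - \frac{8689788397}{305754631}$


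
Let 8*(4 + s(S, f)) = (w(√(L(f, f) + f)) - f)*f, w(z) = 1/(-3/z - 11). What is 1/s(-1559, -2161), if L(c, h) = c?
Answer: 8*(-11*√4322 + 3*I)/(-14009859*I + 51367322*√4322) ≈ -1.7132e-6 - 2.9898e-13*I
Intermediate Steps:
w(z) = 1/(-11 - 3/z)
s(S, f) = -4 + f*(-f - √2*√f/(3 + 11*√2*√f))/8 (s(S, f) = -4 + ((-√(f + f)/(3 + 11*√(f + f)) - f)*f)/8 = -4 + ((-√(2*f)/(3 + 11*√(2*f)) - f)*f)/8 = -4 + ((-√2*√f/(3 + 11*(√2*√f)) - f)*f)/8 = -4 + ((-√2*√f/(3 + 11*√2*√f) - f)*f)/8 = -4 + ((-f - √2*√f/(3 + 11*√2*√f))*f)/8 = -4 + (f*(-f - √2*√f/(3 + 11*√2*√f)))/8 = -4 + f*(-f - √2*√f/(3 + 11*√2*√f))/8)
1/s(-1559, -2161) = 1/(((-32 - 1*(-2161)²)*(3 + 11*√2*√(-2161)) - √2*(-2161)^(3/2))/(8*(3 + 11*√2*√(-2161)))) = 1/(((-32 - 1*4669921)*(3 + 11*√2*(I*√2161)) - √2*(-2161*I*√2161))/(8*(3 + 11*√2*(I*√2161)))) = 1/(((-32 - 4669921)*(3 + 11*I*√4322) + 2161*I*√4322)/(8*(3 + 11*I*√4322))) = 1/((-4669953*(3 + 11*I*√4322) + 2161*I*√4322)/(8*(3 + 11*I*√4322))) = 1/(((-14009859 - 51369483*I*√4322) + 2161*I*√4322)/(8*(3 + 11*I*√4322))) = 1/((-14009859 - 51367322*I*√4322)/(8*(3 + 11*I*√4322))) = 8*(3 + 11*I*√4322)/(-14009859 - 51367322*I*√4322)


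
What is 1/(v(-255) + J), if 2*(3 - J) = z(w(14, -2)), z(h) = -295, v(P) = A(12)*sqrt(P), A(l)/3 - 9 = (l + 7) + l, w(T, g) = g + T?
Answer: 602/14778601 - 480*I*sqrt(255)/14778601 ≈ 4.0735e-5 - 0.00051865*I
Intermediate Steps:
w(T, g) = T + g
A(l) = 48 + 6*l (A(l) = 27 + 3*((l + 7) + l) = 27 + 3*((7 + l) + l) = 27 + 3*(7 + 2*l) = 27 + (21 + 6*l) = 48 + 6*l)
v(P) = 120*sqrt(P) (v(P) = (48 + 6*12)*sqrt(P) = (48 + 72)*sqrt(P) = 120*sqrt(P))
J = 301/2 (J = 3 - 1/2*(-295) = 3 + 295/2 = 301/2 ≈ 150.50)
1/(v(-255) + J) = 1/(120*sqrt(-255) + 301/2) = 1/(120*(I*sqrt(255)) + 301/2) = 1/(120*I*sqrt(255) + 301/2) = 1/(301/2 + 120*I*sqrt(255))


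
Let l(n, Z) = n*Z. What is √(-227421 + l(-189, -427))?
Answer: 3*I*√16302 ≈ 383.04*I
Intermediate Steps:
l(n, Z) = Z*n
√(-227421 + l(-189, -427)) = √(-227421 - 427*(-189)) = √(-227421 + 80703) = √(-146718) = 3*I*√16302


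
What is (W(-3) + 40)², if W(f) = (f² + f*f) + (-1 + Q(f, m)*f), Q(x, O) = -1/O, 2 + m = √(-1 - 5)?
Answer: 9*(-797*I + 1406*√6)/(2*(-I + 2*√6)) ≈ 3180.4 - 82.891*I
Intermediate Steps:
m = -2 + I*√6 (m = -2 + √(-1 - 5) = -2 + √(-6) = -2 + I*√6 ≈ -2.0 + 2.4495*I)
W(f) = -1 + 2*f² - f/(-2 + I*√6) (W(f) = (f² + f*f) + (-1 + (-1/(-2 + I*√6))*f) = (f² + f²) + (-1 - f/(-2 + I*√6)) = 2*f² + (-1 - f/(-2 + I*√6)) = -1 + 2*f² - f/(-2 + I*√6))
(W(-3) + 40)² = ((-1 + 2*(-3)² + (⅕)*(-3) + (⅒)*I*(-3)*√6) + 40)² = ((-1 + 2*9 - ⅗ - 3*I*√6/10) + 40)² = ((-1 + 18 - ⅗ - 3*I*√6/10) + 40)² = ((82/5 - 3*I*√6/10) + 40)² = (282/5 - 3*I*√6/10)²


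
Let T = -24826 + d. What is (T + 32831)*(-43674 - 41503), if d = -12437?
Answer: 377504464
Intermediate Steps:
T = -37263 (T = -24826 - 12437 = -37263)
(T + 32831)*(-43674 - 41503) = (-37263 + 32831)*(-43674 - 41503) = -4432*(-85177) = 377504464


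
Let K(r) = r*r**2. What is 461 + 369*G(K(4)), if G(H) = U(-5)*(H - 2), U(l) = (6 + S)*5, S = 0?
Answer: 686801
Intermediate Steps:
U(l) = 30 (U(l) = (6 + 0)*5 = 6*5 = 30)
K(r) = r**3
G(H) = -60 + 30*H (G(H) = 30*(H - 2) = 30*(-2 + H) = -60 + 30*H)
461 + 369*G(K(4)) = 461 + 369*(-60 + 30*4**3) = 461 + 369*(-60 + 30*64) = 461 + 369*(-60 + 1920) = 461 + 369*1860 = 461 + 686340 = 686801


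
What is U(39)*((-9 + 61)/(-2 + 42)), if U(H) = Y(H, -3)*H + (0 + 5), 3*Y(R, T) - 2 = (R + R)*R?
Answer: 514501/10 ≈ 51450.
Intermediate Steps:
Y(R, T) = 2/3 + 2*R**2/3 (Y(R, T) = 2/3 + ((R + R)*R)/3 = 2/3 + ((2*R)*R)/3 = 2/3 + (2*R**2)/3 = 2/3 + 2*R**2/3)
U(H) = 5 + H*(2/3 + 2*H**2/3) (U(H) = (2/3 + 2*H**2/3)*H + (0 + 5) = H*(2/3 + 2*H**2/3) + 5 = 5 + H*(2/3 + 2*H**2/3))
U(39)*((-9 + 61)/(-2 + 42)) = (5 + (2/3)*39*(1 + 39**2))*((-9 + 61)/(-2 + 42)) = (5 + (2/3)*39*(1 + 1521))*(52/40) = (5 + (2/3)*39*1522)*(52*(1/40)) = (5 + 39572)*(13/10) = 39577*(13/10) = 514501/10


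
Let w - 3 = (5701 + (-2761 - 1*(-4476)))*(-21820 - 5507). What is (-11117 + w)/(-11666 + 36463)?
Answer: -202668146/24797 ≈ -8173.1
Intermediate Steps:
w = -202657029 (w = 3 + (5701 + (-2761 - 1*(-4476)))*(-21820 - 5507) = 3 + (5701 + (-2761 + 4476))*(-27327) = 3 + (5701 + 1715)*(-27327) = 3 + 7416*(-27327) = 3 - 202657032 = -202657029)
(-11117 + w)/(-11666 + 36463) = (-11117 - 202657029)/(-11666 + 36463) = -202668146/24797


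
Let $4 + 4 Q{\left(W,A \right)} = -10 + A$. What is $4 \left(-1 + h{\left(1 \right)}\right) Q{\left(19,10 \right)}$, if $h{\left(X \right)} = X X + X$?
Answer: $-4$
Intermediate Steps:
$Q{\left(W,A \right)} = - \frac{7}{2} + \frac{A}{4}$ ($Q{\left(W,A \right)} = -1 + \frac{-10 + A}{4} = -1 + \left(- \frac{5}{2} + \frac{A}{4}\right) = - \frac{7}{2} + \frac{A}{4}$)
$h{\left(X \right)} = X + X^{2}$ ($h{\left(X \right)} = X^{2} + X = X + X^{2}$)
$4 \left(-1 + h{\left(1 \right)}\right) Q{\left(19,10 \right)} = 4 \left(-1 + 1 \left(1 + 1\right)\right) \left(- \frac{7}{2} + \frac{1}{4} \cdot 10\right) = 4 \left(-1 + 1 \cdot 2\right) \left(- \frac{7}{2} + \frac{5}{2}\right) = 4 \left(-1 + 2\right) \left(-1\right) = 4 \cdot 1 \left(-1\right) = 4 \left(-1\right) = -4$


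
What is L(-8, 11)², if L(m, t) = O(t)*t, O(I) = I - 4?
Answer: 5929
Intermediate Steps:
O(I) = -4 + I
L(m, t) = t*(-4 + t) (L(m, t) = (-4 + t)*t = t*(-4 + t))
L(-8, 11)² = (11*(-4 + 11))² = (11*7)² = 77² = 5929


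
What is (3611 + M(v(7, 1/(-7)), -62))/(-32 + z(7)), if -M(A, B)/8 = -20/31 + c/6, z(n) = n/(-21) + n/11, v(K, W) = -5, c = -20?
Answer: -3726613/32426 ≈ -114.93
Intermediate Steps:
z(n) = 10*n/231 (z(n) = n*(-1/21) + n*(1/11) = -n/21 + n/11 = 10*n/231)
M(A, B) = 2960/93 (M(A, B) = -8*(-20/31 - 20/6) = -8*(-20*1/31 - 20*⅙) = -8*(-20/31 - 10/3) = -8*(-370/93) = 2960/93)
(3611 + M(v(7, 1/(-7)), -62))/(-32 + z(7)) = (3611 + 2960/93)/(-32 + (10/231)*7) = 338783/(93*(-32 + 10/33)) = 338783/(93*(-1046/33)) = (338783/93)*(-33/1046) = -3726613/32426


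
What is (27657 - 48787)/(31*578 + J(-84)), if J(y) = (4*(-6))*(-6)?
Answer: -10565/9031 ≈ -1.1699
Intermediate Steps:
J(y) = 144 (J(y) = -24*(-6) = 144)
(27657 - 48787)/(31*578 + J(-84)) = (27657 - 48787)/(31*578 + 144) = -21130/(17918 + 144) = -21130/18062 = -21130*1/18062 = -10565/9031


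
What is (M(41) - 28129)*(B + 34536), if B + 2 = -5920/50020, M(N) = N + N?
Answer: -2422398018186/2501 ≈ -9.6857e+8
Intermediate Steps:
M(N) = 2*N
B = -5298/2501 (B = -2 - 5920/50020 = -2 - 5920*1/50020 = -2 - 296/2501 = -5298/2501 ≈ -2.1184)
(M(41) - 28129)*(B + 34536) = (2*41 - 28129)*(-5298/2501 + 34536) = (82 - 28129)*(86369238/2501) = -28047*86369238/2501 = -2422398018186/2501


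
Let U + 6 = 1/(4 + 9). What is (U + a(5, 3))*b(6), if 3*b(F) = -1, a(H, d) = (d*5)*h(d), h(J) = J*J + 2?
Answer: -2068/39 ≈ -53.026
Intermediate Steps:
h(J) = 2 + J² (h(J) = J² + 2 = 2 + J²)
a(H, d) = 5*d*(2 + d²) (a(H, d) = (d*5)*(2 + d²) = (5*d)*(2 + d²) = 5*d*(2 + d²))
U = -77/13 (U = -6 + 1/(4 + 9) = -6 + 1/13 = -77/13 ≈ -5.9231)
b(F) = -⅓ (b(F) = (⅓)*(-1) = -⅓)
(U + a(5, 3))*b(6) = (-77/13 + 5*3*(2 + 3²))*(-⅓) = (-77/13 + 5*3*(2 + 9))*(-⅓) = (-77/13 + 5*3*11)*(-⅓) = (-77/13 + 165)*(-⅓) = (2068/13)*(-⅓) = -2068/39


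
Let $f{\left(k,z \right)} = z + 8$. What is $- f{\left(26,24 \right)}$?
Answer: $-32$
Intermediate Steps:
$f{\left(k,z \right)} = 8 + z$
$- f{\left(26,24 \right)} = - (8 + 24) = \left(-1\right) 32 = -32$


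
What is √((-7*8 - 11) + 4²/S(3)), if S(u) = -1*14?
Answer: 3*I*√371/7 ≈ 8.2549*I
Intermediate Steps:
S(u) = -14
√((-7*8 - 11) + 4²/S(3)) = √((-7*8 - 11) + 4²/(-14)) = √((-56 - 11) + 16*(-1/14)) = √(-67 - 8/7) = √(-477/7) = 3*I*√371/7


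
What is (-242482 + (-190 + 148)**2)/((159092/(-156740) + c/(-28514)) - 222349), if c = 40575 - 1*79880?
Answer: 268959298142620/248434820961307 ≈ 1.0826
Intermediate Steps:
c = -39305 (c = 40575 - 79880 = -39305)
(-242482 + (-190 + 148)**2)/((159092/(-156740) + c/(-28514)) - 222349) = (-242482 + (-190 + 148)**2)/((159092/(-156740) - 39305/(-28514)) - 222349) = (-242482 + (-42)**2)/((159092*(-1/156740) - 39305*(-1/28514)) - 222349) = (-242482 + 1764)/((-39773/39185 + 39305/28514) - 222349) = -240718/(406079103/1117321090 - 222349) = -240718/(-248434820961307/1117321090) = -240718*(-1117321090/248434820961307) = 268959298142620/248434820961307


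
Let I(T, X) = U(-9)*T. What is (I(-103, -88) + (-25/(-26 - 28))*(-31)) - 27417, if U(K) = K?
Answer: -1431235/54 ≈ -26504.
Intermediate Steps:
I(T, X) = -9*T
(I(-103, -88) + (-25/(-26 - 28))*(-31)) - 27417 = (-9*(-103) + (-25/(-26 - 28))*(-31)) - 27417 = (927 + (-25/(-54))*(-31)) - 27417 = (927 - 1/54*(-25)*(-31)) - 27417 = (927 + (25/54)*(-31)) - 27417 = (927 - 775/54) - 27417 = 49283/54 - 27417 = -1431235/54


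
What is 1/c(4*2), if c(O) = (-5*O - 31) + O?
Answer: -1/63 ≈ -0.015873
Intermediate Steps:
c(O) = -31 - 4*O (c(O) = (-31 - 5*O) + O = -31 - 4*O)
1/c(4*2) = 1/(-31 - 16*2) = 1/(-31 - 4*8) = 1/(-31 - 32) = 1/(-63) = -1/63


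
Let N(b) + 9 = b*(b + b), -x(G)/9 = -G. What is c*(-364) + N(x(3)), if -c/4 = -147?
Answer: -212583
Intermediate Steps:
c = 588 (c = -4*(-147) = 588)
x(G) = 9*G (x(G) = -(-9)*G = 9*G)
N(b) = -9 + 2*b² (N(b) = -9 + b*(b + b) = -9 + b*(2*b) = -9 + 2*b²)
c*(-364) + N(x(3)) = 588*(-364) + (-9 + 2*(9*3)²) = -214032 + (-9 + 2*27²) = -214032 + (-9 + 2*729) = -214032 + (-9 + 1458) = -214032 + 1449 = -212583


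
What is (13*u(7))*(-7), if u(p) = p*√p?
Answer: -637*√7 ≈ -1685.3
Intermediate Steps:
u(p) = p^(3/2)
(13*u(7))*(-7) = (13*7^(3/2))*(-7) = (13*(7*√7))*(-7) = (91*√7)*(-7) = -637*√7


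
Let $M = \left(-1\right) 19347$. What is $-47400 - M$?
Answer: $-28053$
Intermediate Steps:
$M = -19347$
$-47400 - M = -47400 - -19347 = -47400 + 19347 = -28053$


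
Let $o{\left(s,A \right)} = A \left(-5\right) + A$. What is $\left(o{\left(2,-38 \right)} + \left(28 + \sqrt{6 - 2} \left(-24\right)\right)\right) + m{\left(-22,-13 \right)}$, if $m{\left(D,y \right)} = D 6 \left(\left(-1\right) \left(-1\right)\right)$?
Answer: $0$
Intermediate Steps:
$m{\left(D,y \right)} = 6 D$ ($m{\left(D,y \right)} = 6 D 1 = 6 D$)
$o{\left(s,A \right)} = - 4 A$ ($o{\left(s,A \right)} = - 5 A + A = - 4 A$)
$\left(o{\left(2,-38 \right)} + \left(28 + \sqrt{6 - 2} \left(-24\right)\right)\right) + m{\left(-22,-13 \right)} = \left(\left(-4\right) \left(-38\right) + \left(28 + \sqrt{6 - 2} \left(-24\right)\right)\right) + 6 \left(-22\right) = \left(152 + \left(28 + \sqrt{4} \left(-24\right)\right)\right) - 132 = \left(152 + \left(28 + 2 \left(-24\right)\right)\right) - 132 = \left(152 + \left(28 - 48\right)\right) - 132 = \left(152 - 20\right) - 132 = 132 - 132 = 0$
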